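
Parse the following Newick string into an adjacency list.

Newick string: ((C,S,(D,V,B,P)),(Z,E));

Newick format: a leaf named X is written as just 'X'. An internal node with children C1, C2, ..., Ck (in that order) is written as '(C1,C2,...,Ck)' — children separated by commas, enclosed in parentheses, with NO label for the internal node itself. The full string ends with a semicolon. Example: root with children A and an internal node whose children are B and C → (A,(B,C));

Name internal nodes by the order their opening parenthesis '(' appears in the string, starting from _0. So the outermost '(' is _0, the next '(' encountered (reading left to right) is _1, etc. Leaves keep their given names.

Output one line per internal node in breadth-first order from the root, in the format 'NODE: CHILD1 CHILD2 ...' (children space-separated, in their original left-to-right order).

Input: ((C,S,(D,V,B,P)),(Z,E));
Scanning left-to-right, naming '(' by encounter order:
  pos 0: '(' -> open internal node _0 (depth 1)
  pos 1: '(' -> open internal node _1 (depth 2)
  pos 6: '(' -> open internal node _2 (depth 3)
  pos 14: ')' -> close internal node _2 (now at depth 2)
  pos 15: ')' -> close internal node _1 (now at depth 1)
  pos 17: '(' -> open internal node _3 (depth 2)
  pos 21: ')' -> close internal node _3 (now at depth 1)
  pos 22: ')' -> close internal node _0 (now at depth 0)
Total internal nodes: 4
BFS adjacency from root:
  _0: _1 _3
  _1: C S _2
  _3: Z E
  _2: D V B P

Answer: _0: _1 _3
_1: C S _2
_3: Z E
_2: D V B P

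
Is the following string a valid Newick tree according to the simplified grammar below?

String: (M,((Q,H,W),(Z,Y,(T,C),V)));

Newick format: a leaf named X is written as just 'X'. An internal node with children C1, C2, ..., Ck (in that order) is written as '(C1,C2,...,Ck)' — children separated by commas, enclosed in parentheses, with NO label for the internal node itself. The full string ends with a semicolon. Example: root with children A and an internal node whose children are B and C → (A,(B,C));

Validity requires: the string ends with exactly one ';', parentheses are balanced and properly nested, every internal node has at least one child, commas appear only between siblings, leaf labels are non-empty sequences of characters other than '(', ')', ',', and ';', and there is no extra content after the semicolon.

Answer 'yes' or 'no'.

Answer: yes

Derivation:
Input: (M,((Q,H,W),(Z,Y,(T,C),V)));
Paren balance: 5 '(' vs 5 ')' OK
Ends with single ';': True
Full parse: OK
Valid: True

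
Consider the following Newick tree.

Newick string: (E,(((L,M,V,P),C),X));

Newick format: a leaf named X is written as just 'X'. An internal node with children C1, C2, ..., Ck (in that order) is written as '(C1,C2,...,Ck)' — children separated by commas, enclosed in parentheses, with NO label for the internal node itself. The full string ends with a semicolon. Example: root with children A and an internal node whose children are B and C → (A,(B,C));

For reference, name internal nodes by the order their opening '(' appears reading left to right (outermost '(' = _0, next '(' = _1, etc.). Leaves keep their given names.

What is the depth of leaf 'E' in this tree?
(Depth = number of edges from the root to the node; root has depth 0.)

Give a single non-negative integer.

Newick: (E,(((L,M,V,P),C),X));
Naming internals by '(' encounter order: outermost '(' = _0, next = _1, ...
Query node: E
Path from root: _0 -> E
Depth of E: 1 (number of edges from root)

Answer: 1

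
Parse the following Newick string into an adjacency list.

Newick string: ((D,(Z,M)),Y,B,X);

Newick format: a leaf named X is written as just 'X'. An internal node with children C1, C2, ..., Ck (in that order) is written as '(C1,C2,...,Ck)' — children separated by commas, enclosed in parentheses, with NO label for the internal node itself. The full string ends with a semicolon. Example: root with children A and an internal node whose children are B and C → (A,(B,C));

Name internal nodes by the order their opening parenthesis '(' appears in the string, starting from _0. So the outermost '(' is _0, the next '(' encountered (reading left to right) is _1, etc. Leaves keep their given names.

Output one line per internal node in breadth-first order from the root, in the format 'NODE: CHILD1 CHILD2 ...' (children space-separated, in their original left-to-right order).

Input: ((D,(Z,M)),Y,B,X);
Scanning left-to-right, naming '(' by encounter order:
  pos 0: '(' -> open internal node _0 (depth 1)
  pos 1: '(' -> open internal node _1 (depth 2)
  pos 4: '(' -> open internal node _2 (depth 3)
  pos 8: ')' -> close internal node _2 (now at depth 2)
  pos 9: ')' -> close internal node _1 (now at depth 1)
  pos 16: ')' -> close internal node _0 (now at depth 0)
Total internal nodes: 3
BFS adjacency from root:
  _0: _1 Y B X
  _1: D _2
  _2: Z M

Answer: _0: _1 Y B X
_1: D _2
_2: Z M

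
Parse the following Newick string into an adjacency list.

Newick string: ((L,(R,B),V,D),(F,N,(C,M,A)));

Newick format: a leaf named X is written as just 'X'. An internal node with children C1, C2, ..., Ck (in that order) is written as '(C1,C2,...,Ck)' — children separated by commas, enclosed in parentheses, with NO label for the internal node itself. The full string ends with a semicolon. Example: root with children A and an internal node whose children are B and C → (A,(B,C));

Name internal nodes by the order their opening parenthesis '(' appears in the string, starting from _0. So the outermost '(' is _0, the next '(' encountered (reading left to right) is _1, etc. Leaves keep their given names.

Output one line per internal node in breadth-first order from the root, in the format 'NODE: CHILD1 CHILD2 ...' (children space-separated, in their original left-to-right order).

Answer: _0: _1 _3
_1: L _2 V D
_3: F N _4
_2: R B
_4: C M A

Derivation:
Input: ((L,(R,B),V,D),(F,N,(C,M,A)));
Scanning left-to-right, naming '(' by encounter order:
  pos 0: '(' -> open internal node _0 (depth 1)
  pos 1: '(' -> open internal node _1 (depth 2)
  pos 4: '(' -> open internal node _2 (depth 3)
  pos 8: ')' -> close internal node _2 (now at depth 2)
  pos 13: ')' -> close internal node _1 (now at depth 1)
  pos 15: '(' -> open internal node _3 (depth 2)
  pos 20: '(' -> open internal node _4 (depth 3)
  pos 26: ')' -> close internal node _4 (now at depth 2)
  pos 27: ')' -> close internal node _3 (now at depth 1)
  pos 28: ')' -> close internal node _0 (now at depth 0)
Total internal nodes: 5
BFS adjacency from root:
  _0: _1 _3
  _1: L _2 V D
  _3: F N _4
  _2: R B
  _4: C M A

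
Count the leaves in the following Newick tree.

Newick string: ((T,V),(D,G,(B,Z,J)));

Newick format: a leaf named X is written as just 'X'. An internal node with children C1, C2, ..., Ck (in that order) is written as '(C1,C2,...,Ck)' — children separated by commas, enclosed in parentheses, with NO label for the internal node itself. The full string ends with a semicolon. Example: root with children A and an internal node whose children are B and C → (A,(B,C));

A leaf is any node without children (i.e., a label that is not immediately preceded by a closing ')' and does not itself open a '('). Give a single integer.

Newick: ((T,V),(D,G,(B,Z,J)));
Scan left-to-right; a leaf is any maximal label run not followed by '(':
  pos 2: leaf 'T' → count = 1
  pos 4: leaf 'V' → count = 2
  pos 8: leaf 'D' → count = 3
  pos 10: leaf 'G' → count = 4
  pos 13: leaf 'B' → count = 5
  pos 15: leaf 'Z' → count = 6
  pos 17: leaf 'J' → count = 7
Total leaves: 7

Answer: 7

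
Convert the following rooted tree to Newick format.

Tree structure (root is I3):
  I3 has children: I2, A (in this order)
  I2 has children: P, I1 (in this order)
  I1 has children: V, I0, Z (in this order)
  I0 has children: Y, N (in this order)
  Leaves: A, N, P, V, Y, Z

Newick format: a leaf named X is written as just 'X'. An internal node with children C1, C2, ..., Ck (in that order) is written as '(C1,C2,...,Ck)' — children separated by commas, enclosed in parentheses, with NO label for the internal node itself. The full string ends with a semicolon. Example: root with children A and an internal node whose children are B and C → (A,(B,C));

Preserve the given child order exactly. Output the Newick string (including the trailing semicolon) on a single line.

internal I3 with children ['I2', 'A']
  internal I2 with children ['P', 'I1']
    leaf 'P' → 'P'
    internal I1 with children ['V', 'I0', 'Z']
      leaf 'V' → 'V'
      internal I0 with children ['Y', 'N']
        leaf 'Y' → 'Y'
        leaf 'N' → 'N'
      → '(Y,N)'
      leaf 'Z' → 'Z'
    → '(V,(Y,N),Z)'
  → '(P,(V,(Y,N),Z))'
  leaf 'A' → 'A'
→ '((P,(V,(Y,N),Z)),A)'
Final: ((P,(V,(Y,N),Z)),A);

Answer: ((P,(V,(Y,N),Z)),A);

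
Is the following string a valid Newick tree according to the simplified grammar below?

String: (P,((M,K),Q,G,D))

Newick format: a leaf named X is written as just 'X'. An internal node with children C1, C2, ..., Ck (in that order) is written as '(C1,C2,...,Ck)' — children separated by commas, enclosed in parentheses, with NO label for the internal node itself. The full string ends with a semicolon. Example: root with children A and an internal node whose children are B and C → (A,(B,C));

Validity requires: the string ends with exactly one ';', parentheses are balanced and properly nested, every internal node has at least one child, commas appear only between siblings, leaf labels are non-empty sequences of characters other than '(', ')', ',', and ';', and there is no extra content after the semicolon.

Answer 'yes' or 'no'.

Input: (P,((M,K),Q,G,D))
Paren balance: 3 '(' vs 3 ')' OK
Ends with single ';': False
Full parse: FAILS (must end with ;)
Valid: False

Answer: no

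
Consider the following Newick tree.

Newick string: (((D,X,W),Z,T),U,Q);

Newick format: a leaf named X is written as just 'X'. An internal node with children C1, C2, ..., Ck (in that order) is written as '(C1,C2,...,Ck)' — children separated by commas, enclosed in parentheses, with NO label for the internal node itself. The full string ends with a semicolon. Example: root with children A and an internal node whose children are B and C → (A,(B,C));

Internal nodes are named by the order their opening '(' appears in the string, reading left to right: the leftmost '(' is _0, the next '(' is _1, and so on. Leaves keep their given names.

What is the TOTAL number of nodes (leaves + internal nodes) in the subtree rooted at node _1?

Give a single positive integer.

Answer: 7

Derivation:
Newick: (((D,X,W),Z,T),U,Q);
Locate _1: it is the '(' at position 1 (the 2nd '(' reading left to right).
Query: subtree rooted at _1
_1: subtree_size = 1 + 6
  _2: subtree_size = 1 + 3
    D: subtree_size = 1 + 0
    X: subtree_size = 1 + 0
    W: subtree_size = 1 + 0
  Z: subtree_size = 1 + 0
  T: subtree_size = 1 + 0
Total subtree size of _1: 7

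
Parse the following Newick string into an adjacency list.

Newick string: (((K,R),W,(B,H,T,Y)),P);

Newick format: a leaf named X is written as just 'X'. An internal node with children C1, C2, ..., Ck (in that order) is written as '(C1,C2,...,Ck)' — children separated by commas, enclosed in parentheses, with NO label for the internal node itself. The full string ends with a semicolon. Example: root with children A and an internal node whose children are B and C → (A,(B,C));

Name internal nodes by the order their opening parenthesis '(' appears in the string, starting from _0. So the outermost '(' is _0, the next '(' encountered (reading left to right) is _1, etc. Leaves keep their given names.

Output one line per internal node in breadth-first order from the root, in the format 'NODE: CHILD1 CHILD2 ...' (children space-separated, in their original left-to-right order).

Answer: _0: _1 P
_1: _2 W _3
_2: K R
_3: B H T Y

Derivation:
Input: (((K,R),W,(B,H,T,Y)),P);
Scanning left-to-right, naming '(' by encounter order:
  pos 0: '(' -> open internal node _0 (depth 1)
  pos 1: '(' -> open internal node _1 (depth 2)
  pos 2: '(' -> open internal node _2 (depth 3)
  pos 6: ')' -> close internal node _2 (now at depth 2)
  pos 10: '(' -> open internal node _3 (depth 3)
  pos 18: ')' -> close internal node _3 (now at depth 2)
  pos 19: ')' -> close internal node _1 (now at depth 1)
  pos 22: ')' -> close internal node _0 (now at depth 0)
Total internal nodes: 4
BFS adjacency from root:
  _0: _1 P
  _1: _2 W _3
  _2: K R
  _3: B H T Y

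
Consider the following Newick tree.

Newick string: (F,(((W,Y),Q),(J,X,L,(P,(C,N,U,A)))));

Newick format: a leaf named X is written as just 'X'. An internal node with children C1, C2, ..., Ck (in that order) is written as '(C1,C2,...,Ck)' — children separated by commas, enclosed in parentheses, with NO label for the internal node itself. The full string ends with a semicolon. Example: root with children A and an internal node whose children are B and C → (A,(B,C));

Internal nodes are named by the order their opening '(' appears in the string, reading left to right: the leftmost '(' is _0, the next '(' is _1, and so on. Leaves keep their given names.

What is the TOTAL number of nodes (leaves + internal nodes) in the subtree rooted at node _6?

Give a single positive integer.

Newick: (F,(((W,Y),Q),(J,X,L,(P,(C,N,U,A)))));
Locate _6: it is the '(' at position 24 (the 7th '(' reading left to right).
Query: subtree rooted at _6
_6: subtree_size = 1 + 4
  C: subtree_size = 1 + 0
  N: subtree_size = 1 + 0
  U: subtree_size = 1 + 0
  A: subtree_size = 1 + 0
Total subtree size of _6: 5

Answer: 5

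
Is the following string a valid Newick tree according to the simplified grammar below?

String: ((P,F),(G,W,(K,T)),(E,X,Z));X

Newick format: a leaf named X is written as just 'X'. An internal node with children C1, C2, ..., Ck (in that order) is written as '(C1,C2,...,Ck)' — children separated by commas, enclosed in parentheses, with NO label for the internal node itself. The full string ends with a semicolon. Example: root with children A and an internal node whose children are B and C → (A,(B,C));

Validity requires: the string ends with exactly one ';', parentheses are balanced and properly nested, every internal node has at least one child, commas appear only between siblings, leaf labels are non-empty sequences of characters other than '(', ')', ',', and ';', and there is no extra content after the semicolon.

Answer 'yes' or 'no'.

Input: ((P,F),(G,W,(K,T)),(E,X,Z));X
Paren balance: 5 '(' vs 5 ')' OK
Ends with single ';': False
Full parse: FAILS (must end with ;)
Valid: False

Answer: no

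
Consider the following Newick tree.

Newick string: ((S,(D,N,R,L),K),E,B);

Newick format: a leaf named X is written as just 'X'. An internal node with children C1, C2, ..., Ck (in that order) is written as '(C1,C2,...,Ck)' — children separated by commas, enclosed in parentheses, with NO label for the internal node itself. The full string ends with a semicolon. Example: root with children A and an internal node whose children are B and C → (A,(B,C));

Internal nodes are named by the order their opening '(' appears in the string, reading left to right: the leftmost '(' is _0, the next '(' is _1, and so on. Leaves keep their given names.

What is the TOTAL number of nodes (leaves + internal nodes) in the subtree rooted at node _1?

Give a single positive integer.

Answer: 8

Derivation:
Newick: ((S,(D,N,R,L),K),E,B);
Locate _1: it is the '(' at position 1 (the 2nd '(' reading left to right).
Query: subtree rooted at _1
_1: subtree_size = 1 + 7
  S: subtree_size = 1 + 0
  _2: subtree_size = 1 + 4
    D: subtree_size = 1 + 0
    N: subtree_size = 1 + 0
    R: subtree_size = 1 + 0
    L: subtree_size = 1 + 0
  K: subtree_size = 1 + 0
Total subtree size of _1: 8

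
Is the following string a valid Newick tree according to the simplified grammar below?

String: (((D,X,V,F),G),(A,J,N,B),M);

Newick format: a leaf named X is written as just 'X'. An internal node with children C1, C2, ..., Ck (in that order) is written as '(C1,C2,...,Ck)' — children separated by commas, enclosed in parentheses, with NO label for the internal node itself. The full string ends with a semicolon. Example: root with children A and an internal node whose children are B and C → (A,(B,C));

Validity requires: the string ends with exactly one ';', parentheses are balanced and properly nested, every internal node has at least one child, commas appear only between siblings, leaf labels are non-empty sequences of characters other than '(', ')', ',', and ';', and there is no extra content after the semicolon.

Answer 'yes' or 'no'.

Answer: yes

Derivation:
Input: (((D,X,V,F),G),(A,J,N,B),M);
Paren balance: 4 '(' vs 4 ')' OK
Ends with single ';': True
Full parse: OK
Valid: True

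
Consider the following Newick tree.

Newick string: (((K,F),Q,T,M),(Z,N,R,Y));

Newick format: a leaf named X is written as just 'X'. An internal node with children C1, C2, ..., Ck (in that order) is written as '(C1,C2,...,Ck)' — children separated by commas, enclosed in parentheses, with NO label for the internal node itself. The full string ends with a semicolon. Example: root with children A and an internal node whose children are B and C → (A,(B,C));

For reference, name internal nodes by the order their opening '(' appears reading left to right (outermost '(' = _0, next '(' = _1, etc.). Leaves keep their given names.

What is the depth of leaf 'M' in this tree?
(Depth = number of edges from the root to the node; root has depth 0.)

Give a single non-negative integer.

Newick: (((K,F),Q,T,M),(Z,N,R,Y));
Naming internals by '(' encounter order: outermost '(' = _0, next = _1, ...
Query node: M
Path from root: _0 -> _1 -> M
Depth of M: 2 (number of edges from root)

Answer: 2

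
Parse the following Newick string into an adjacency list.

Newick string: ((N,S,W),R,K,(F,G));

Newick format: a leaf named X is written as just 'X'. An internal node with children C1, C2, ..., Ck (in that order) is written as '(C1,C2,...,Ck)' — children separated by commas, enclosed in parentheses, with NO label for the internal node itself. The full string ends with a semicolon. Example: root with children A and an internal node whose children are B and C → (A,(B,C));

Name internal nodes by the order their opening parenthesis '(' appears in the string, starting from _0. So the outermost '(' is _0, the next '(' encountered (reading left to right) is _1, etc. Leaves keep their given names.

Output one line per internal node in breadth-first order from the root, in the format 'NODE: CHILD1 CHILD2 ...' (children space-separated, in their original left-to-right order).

Input: ((N,S,W),R,K,(F,G));
Scanning left-to-right, naming '(' by encounter order:
  pos 0: '(' -> open internal node _0 (depth 1)
  pos 1: '(' -> open internal node _1 (depth 2)
  pos 7: ')' -> close internal node _1 (now at depth 1)
  pos 13: '(' -> open internal node _2 (depth 2)
  pos 17: ')' -> close internal node _2 (now at depth 1)
  pos 18: ')' -> close internal node _0 (now at depth 0)
Total internal nodes: 3
BFS adjacency from root:
  _0: _1 R K _2
  _1: N S W
  _2: F G

Answer: _0: _1 R K _2
_1: N S W
_2: F G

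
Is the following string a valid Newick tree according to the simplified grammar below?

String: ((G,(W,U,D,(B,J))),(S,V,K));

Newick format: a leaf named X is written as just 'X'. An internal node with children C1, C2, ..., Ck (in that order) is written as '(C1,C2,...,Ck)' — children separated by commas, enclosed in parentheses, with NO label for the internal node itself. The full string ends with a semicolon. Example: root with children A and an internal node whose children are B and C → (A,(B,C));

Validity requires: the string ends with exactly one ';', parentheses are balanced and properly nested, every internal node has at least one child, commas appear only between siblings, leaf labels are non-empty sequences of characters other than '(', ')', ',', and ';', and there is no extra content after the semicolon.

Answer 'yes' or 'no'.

Input: ((G,(W,U,D,(B,J))),(S,V,K));
Paren balance: 5 '(' vs 5 ')' OK
Ends with single ';': True
Full parse: OK
Valid: True

Answer: yes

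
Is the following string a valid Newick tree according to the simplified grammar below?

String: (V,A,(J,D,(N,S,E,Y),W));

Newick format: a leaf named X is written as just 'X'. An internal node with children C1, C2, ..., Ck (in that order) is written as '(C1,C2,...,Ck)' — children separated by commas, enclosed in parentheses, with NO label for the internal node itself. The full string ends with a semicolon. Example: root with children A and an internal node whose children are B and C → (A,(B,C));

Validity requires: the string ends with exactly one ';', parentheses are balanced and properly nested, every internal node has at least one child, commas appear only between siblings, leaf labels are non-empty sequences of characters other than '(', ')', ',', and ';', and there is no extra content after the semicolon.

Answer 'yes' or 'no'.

Input: (V,A,(J,D,(N,S,E,Y),W));
Paren balance: 3 '(' vs 3 ')' OK
Ends with single ';': True
Full parse: OK
Valid: True

Answer: yes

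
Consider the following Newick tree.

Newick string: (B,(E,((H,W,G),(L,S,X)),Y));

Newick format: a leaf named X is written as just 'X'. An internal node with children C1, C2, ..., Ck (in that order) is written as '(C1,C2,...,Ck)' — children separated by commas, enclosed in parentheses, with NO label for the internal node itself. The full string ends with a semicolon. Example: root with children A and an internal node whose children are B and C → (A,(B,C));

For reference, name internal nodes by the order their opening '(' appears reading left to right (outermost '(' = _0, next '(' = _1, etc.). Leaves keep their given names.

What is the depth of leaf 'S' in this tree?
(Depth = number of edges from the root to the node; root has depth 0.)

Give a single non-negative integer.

Answer: 4

Derivation:
Newick: (B,(E,((H,W,G),(L,S,X)),Y));
Naming internals by '(' encounter order: outermost '(' = _0, next = _1, ...
Query node: S
Path from root: _0 -> _1 -> _2 -> _4 -> S
Depth of S: 4 (number of edges from root)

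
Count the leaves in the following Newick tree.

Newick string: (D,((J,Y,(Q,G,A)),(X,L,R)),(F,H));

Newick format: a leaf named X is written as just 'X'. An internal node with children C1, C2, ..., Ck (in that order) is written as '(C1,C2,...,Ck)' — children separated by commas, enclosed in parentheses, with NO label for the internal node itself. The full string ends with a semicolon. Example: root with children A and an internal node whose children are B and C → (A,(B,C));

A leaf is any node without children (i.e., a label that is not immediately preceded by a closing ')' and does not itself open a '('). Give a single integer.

Answer: 11

Derivation:
Newick: (D,((J,Y,(Q,G,A)),(X,L,R)),(F,H));
Scan left-to-right; a leaf is any maximal label run not followed by '(':
  pos 1: leaf 'D' → count = 1
  pos 5: leaf 'J' → count = 2
  pos 7: leaf 'Y' → count = 3
  pos 10: leaf 'Q' → count = 4
  pos 12: leaf 'G' → count = 5
  pos 14: leaf 'A' → count = 6
  pos 19: leaf 'X' → count = 7
  pos 21: leaf 'L' → count = 8
  pos 23: leaf 'R' → count = 9
  pos 28: leaf 'F' → count = 10
  pos 30: leaf 'H' → count = 11
Total leaves: 11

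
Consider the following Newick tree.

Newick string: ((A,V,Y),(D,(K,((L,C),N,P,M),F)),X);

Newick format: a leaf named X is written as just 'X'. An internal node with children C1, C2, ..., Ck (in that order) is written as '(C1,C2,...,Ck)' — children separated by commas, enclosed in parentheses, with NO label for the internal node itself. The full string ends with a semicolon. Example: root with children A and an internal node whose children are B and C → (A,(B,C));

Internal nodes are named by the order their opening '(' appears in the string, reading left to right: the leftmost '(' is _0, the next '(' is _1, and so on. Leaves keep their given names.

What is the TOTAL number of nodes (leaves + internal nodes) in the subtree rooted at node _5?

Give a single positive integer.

Answer: 3

Derivation:
Newick: ((A,V,Y),(D,(K,((L,C),N,P,M),F)),X);
Locate _5: it is the '(' at position 16 (the 6th '(' reading left to right).
Query: subtree rooted at _5
_5: subtree_size = 1 + 2
  L: subtree_size = 1 + 0
  C: subtree_size = 1 + 0
Total subtree size of _5: 3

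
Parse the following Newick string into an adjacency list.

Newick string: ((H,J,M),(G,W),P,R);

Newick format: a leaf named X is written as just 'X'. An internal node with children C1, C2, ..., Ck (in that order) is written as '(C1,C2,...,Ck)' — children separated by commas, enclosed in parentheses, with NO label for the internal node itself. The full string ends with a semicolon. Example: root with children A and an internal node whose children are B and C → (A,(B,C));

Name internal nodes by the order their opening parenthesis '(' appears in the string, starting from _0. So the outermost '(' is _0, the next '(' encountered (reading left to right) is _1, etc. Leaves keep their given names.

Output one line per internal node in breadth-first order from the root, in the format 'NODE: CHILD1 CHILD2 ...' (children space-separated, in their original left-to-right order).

Input: ((H,J,M),(G,W),P,R);
Scanning left-to-right, naming '(' by encounter order:
  pos 0: '(' -> open internal node _0 (depth 1)
  pos 1: '(' -> open internal node _1 (depth 2)
  pos 7: ')' -> close internal node _1 (now at depth 1)
  pos 9: '(' -> open internal node _2 (depth 2)
  pos 13: ')' -> close internal node _2 (now at depth 1)
  pos 18: ')' -> close internal node _0 (now at depth 0)
Total internal nodes: 3
BFS adjacency from root:
  _0: _1 _2 P R
  _1: H J M
  _2: G W

Answer: _0: _1 _2 P R
_1: H J M
_2: G W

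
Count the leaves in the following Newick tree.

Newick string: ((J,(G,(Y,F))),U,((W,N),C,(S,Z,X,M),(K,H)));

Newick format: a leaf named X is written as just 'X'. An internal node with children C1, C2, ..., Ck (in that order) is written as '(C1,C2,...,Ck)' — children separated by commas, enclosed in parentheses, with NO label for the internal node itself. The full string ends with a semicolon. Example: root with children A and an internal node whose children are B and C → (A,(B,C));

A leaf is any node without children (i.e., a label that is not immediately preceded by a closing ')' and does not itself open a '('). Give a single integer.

Newick: ((J,(G,(Y,F))),U,((W,N),C,(S,Z,X,M),(K,H)));
Scan left-to-right; a leaf is any maximal label run not followed by '(':
  pos 2: leaf 'J' → count = 1
  pos 5: leaf 'G' → count = 2
  pos 8: leaf 'Y' → count = 3
  pos 10: leaf 'F' → count = 4
  pos 15: leaf 'U' → count = 5
  pos 19: leaf 'W' → count = 6
  pos 21: leaf 'N' → count = 7
  pos 24: leaf 'C' → count = 8
  pos 27: leaf 'S' → count = 9
  pos 29: leaf 'Z' → count = 10
  pos 31: leaf 'X' → count = 11
  pos 33: leaf 'M' → count = 12
  pos 37: leaf 'K' → count = 13
  pos 39: leaf 'H' → count = 14
Total leaves: 14

Answer: 14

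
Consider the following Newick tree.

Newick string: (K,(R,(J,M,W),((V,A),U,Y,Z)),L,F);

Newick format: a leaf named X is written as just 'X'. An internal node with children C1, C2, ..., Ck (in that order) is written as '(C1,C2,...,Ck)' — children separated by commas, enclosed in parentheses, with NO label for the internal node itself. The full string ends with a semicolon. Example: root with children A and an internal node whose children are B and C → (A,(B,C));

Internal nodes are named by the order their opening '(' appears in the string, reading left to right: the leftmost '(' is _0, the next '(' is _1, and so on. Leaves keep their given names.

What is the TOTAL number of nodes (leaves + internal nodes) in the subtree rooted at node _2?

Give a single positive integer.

Newick: (K,(R,(J,M,W),((V,A),U,Y,Z)),L,F);
Locate _2: it is the '(' at position 6 (the 3rd '(' reading left to right).
Query: subtree rooted at _2
_2: subtree_size = 1 + 3
  J: subtree_size = 1 + 0
  M: subtree_size = 1 + 0
  W: subtree_size = 1 + 0
Total subtree size of _2: 4

Answer: 4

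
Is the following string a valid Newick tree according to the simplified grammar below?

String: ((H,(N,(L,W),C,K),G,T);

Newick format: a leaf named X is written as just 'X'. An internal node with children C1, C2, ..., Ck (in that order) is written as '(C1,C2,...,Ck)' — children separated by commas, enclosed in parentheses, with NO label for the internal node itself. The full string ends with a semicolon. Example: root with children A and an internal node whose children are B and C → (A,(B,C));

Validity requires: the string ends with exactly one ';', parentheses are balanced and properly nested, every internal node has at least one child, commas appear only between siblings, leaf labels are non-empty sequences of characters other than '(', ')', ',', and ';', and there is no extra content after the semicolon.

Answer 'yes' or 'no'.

Input: ((H,(N,(L,W),C,K),G,T);
Paren balance: 4 '(' vs 3 ')' MISMATCH
Ends with single ';': True
Full parse: FAILS (expected , or ) at pos 22)
Valid: False

Answer: no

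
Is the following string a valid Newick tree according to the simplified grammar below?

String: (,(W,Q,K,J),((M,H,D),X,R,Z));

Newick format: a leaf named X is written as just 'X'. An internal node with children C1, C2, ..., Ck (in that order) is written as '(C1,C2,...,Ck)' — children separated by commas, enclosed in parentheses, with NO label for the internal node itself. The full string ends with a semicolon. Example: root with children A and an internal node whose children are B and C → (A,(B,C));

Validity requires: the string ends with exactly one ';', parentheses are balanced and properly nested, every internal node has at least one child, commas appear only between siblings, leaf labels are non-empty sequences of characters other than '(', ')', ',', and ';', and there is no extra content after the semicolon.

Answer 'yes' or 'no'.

Answer: no

Derivation:
Input: (,(W,Q,K,J),((M,H,D),X,R,Z));
Paren balance: 4 '(' vs 4 ')' OK
Ends with single ';': True
Full parse: FAILS (empty leaf label at pos 1)
Valid: False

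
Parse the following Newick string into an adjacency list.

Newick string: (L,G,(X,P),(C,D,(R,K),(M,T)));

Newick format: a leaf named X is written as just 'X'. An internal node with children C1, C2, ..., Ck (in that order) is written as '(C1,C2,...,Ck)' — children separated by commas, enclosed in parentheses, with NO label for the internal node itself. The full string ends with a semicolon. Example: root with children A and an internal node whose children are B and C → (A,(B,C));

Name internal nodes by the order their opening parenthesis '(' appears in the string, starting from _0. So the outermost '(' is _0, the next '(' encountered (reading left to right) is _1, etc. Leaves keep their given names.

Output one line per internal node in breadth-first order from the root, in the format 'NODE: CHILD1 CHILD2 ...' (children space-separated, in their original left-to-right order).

Input: (L,G,(X,P),(C,D,(R,K),(M,T)));
Scanning left-to-right, naming '(' by encounter order:
  pos 0: '(' -> open internal node _0 (depth 1)
  pos 5: '(' -> open internal node _1 (depth 2)
  pos 9: ')' -> close internal node _1 (now at depth 1)
  pos 11: '(' -> open internal node _2 (depth 2)
  pos 16: '(' -> open internal node _3 (depth 3)
  pos 20: ')' -> close internal node _3 (now at depth 2)
  pos 22: '(' -> open internal node _4 (depth 3)
  pos 26: ')' -> close internal node _4 (now at depth 2)
  pos 27: ')' -> close internal node _2 (now at depth 1)
  pos 28: ')' -> close internal node _0 (now at depth 0)
Total internal nodes: 5
BFS adjacency from root:
  _0: L G _1 _2
  _1: X P
  _2: C D _3 _4
  _3: R K
  _4: M T

Answer: _0: L G _1 _2
_1: X P
_2: C D _3 _4
_3: R K
_4: M T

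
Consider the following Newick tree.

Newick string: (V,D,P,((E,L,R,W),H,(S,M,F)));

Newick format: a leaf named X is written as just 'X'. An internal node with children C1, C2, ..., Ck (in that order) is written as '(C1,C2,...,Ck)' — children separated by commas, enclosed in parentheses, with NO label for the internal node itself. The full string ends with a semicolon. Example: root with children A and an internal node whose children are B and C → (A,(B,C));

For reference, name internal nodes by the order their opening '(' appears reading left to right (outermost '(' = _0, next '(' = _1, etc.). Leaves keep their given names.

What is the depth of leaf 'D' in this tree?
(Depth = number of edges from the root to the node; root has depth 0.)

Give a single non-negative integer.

Newick: (V,D,P,((E,L,R,W),H,(S,M,F)));
Naming internals by '(' encounter order: outermost '(' = _0, next = _1, ...
Query node: D
Path from root: _0 -> D
Depth of D: 1 (number of edges from root)

Answer: 1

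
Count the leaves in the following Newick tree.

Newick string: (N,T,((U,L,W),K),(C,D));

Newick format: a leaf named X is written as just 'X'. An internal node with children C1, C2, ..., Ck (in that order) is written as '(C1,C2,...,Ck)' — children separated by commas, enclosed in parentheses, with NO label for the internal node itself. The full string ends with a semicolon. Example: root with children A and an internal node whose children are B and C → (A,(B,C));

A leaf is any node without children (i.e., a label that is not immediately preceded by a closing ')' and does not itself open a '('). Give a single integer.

Answer: 8

Derivation:
Newick: (N,T,((U,L,W),K),(C,D));
Scan left-to-right; a leaf is any maximal label run not followed by '(':
  pos 1: leaf 'N' → count = 1
  pos 3: leaf 'T' → count = 2
  pos 7: leaf 'U' → count = 3
  pos 9: leaf 'L' → count = 4
  pos 11: leaf 'W' → count = 5
  pos 14: leaf 'K' → count = 6
  pos 18: leaf 'C' → count = 7
  pos 20: leaf 'D' → count = 8
Total leaves: 8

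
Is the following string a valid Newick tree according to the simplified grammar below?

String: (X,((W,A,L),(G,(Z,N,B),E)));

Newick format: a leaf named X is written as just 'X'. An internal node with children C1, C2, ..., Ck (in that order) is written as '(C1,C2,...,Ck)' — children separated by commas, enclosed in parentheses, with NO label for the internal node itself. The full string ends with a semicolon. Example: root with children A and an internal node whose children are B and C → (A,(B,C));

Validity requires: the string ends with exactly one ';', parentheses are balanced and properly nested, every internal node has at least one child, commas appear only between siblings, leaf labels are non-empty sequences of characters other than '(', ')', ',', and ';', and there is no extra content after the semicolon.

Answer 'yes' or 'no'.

Input: (X,((W,A,L),(G,(Z,N,B),E)));
Paren balance: 5 '(' vs 5 ')' OK
Ends with single ';': True
Full parse: OK
Valid: True

Answer: yes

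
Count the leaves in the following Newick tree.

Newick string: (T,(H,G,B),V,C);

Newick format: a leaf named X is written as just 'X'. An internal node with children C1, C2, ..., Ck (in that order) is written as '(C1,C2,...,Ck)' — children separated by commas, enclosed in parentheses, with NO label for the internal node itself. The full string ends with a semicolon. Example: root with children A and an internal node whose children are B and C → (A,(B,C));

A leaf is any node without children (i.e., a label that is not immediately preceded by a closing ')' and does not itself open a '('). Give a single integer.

Newick: (T,(H,G,B),V,C);
Scan left-to-right; a leaf is any maximal label run not followed by '(':
  pos 1: leaf 'T' → count = 1
  pos 4: leaf 'H' → count = 2
  pos 6: leaf 'G' → count = 3
  pos 8: leaf 'B' → count = 4
  pos 11: leaf 'V' → count = 5
  pos 13: leaf 'C' → count = 6
Total leaves: 6

Answer: 6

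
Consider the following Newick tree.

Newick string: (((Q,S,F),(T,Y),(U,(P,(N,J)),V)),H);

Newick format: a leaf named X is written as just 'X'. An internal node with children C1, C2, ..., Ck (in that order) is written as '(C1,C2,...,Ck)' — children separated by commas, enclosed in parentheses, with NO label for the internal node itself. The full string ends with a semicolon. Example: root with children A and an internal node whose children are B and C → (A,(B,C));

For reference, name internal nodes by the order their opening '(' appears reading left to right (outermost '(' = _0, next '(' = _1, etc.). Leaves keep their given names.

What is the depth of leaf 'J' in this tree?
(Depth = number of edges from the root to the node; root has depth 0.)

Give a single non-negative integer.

Answer: 5

Derivation:
Newick: (((Q,S,F),(T,Y),(U,(P,(N,J)),V)),H);
Naming internals by '(' encounter order: outermost '(' = _0, next = _1, ...
Query node: J
Path from root: _0 -> _1 -> _4 -> _5 -> _6 -> J
Depth of J: 5 (number of edges from root)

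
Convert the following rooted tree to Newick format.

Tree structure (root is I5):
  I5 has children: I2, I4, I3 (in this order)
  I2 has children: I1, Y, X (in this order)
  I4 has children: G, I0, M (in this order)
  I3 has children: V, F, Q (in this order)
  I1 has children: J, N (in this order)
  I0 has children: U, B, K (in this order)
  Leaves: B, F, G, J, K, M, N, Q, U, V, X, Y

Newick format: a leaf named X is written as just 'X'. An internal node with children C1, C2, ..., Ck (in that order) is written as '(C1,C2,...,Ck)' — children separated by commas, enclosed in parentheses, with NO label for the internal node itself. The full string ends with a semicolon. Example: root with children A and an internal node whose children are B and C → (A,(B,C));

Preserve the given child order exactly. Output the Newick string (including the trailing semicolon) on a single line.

Answer: (((J,N),Y,X),(G,(U,B,K),M),(V,F,Q));

Derivation:
internal I5 with children ['I2', 'I4', 'I3']
  internal I2 with children ['I1', 'Y', 'X']
    internal I1 with children ['J', 'N']
      leaf 'J' → 'J'
      leaf 'N' → 'N'
    → '(J,N)'
    leaf 'Y' → 'Y'
    leaf 'X' → 'X'
  → '((J,N),Y,X)'
  internal I4 with children ['G', 'I0', 'M']
    leaf 'G' → 'G'
    internal I0 with children ['U', 'B', 'K']
      leaf 'U' → 'U'
      leaf 'B' → 'B'
      leaf 'K' → 'K'
    → '(U,B,K)'
    leaf 'M' → 'M'
  → '(G,(U,B,K),M)'
  internal I3 with children ['V', 'F', 'Q']
    leaf 'V' → 'V'
    leaf 'F' → 'F'
    leaf 'Q' → 'Q'
  → '(V,F,Q)'
→ '(((J,N),Y,X),(G,(U,B,K),M),(V,F,Q))'
Final: (((J,N),Y,X),(G,(U,B,K),M),(V,F,Q));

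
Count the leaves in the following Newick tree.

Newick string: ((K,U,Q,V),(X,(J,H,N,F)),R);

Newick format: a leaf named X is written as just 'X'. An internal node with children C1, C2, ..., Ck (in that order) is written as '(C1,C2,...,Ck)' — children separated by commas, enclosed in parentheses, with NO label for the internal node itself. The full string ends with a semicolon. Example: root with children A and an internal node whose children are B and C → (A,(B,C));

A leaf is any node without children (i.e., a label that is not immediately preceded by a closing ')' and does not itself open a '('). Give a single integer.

Answer: 10

Derivation:
Newick: ((K,U,Q,V),(X,(J,H,N,F)),R);
Scan left-to-right; a leaf is any maximal label run not followed by '(':
  pos 2: leaf 'K' → count = 1
  pos 4: leaf 'U' → count = 2
  pos 6: leaf 'Q' → count = 3
  pos 8: leaf 'V' → count = 4
  pos 12: leaf 'X' → count = 5
  pos 15: leaf 'J' → count = 6
  pos 17: leaf 'H' → count = 7
  pos 19: leaf 'N' → count = 8
  pos 21: leaf 'F' → count = 9
  pos 25: leaf 'R' → count = 10
Total leaves: 10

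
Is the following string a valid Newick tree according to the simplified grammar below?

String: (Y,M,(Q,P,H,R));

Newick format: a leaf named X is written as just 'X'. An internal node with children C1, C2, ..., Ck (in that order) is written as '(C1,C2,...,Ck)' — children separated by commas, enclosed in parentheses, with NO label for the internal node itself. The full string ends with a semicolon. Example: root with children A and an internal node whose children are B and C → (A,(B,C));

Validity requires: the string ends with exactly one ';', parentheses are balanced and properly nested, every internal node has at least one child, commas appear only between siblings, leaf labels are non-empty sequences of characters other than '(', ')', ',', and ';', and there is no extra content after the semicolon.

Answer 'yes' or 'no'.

Answer: yes

Derivation:
Input: (Y,M,(Q,P,H,R));
Paren balance: 2 '(' vs 2 ')' OK
Ends with single ';': True
Full parse: OK
Valid: True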